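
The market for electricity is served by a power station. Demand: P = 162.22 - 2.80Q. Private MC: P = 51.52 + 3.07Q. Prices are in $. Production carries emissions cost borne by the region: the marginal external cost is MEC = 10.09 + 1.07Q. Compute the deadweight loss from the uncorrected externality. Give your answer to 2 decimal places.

DWL = $66.01

Market equilibrium (private): 51.52 + 3.07Q = 162.22 - 2.80Q → Q_m = 18.8586.
Social marginal cost = private MC + MEC = 61.61 + 4.14Q.
Set SMC = demand: 61.61 + 4.14Q = 162.22 - 2.80Q → Q* = 14.4971.
Between Q* and Q_m the wedge SMC − demand runs linearly from 0 to MEC(Q_m), so the loss is a triangle.
DWL = ½ × 4.3615 × 30.2687 = 66.0085.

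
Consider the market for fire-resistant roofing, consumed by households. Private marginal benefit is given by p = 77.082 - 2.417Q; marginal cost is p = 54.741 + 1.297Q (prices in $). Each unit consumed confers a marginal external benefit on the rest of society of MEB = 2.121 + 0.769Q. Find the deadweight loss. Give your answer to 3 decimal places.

DWL = $7.728

Market equilibrium (private): 54.741 + 1.297Q = 77.082 - 2.417Q → Q_m = 6.0153.
Social marginal benefit = demand + MEB = 79.203 - 1.648Q.
Set SMB = MC: 79.203 - 1.648Q = 54.741 + 1.297Q → Q* = 8.3063.
The loss is the area between SMB and MC from Q* to Q_m; with linear curves that's a triangle of height MEB(Q_m).
DWL = ½ × 2.2910 × 6.7468 = 7.7285.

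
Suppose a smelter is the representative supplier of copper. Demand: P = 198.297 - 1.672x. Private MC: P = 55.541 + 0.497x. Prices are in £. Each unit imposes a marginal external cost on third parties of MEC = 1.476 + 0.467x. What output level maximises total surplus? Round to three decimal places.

x* = 53.596

Social marginal cost = private MC + MEC = 57.017 + 0.964x.
Set SMC = demand: 57.017 + 0.964x = 198.297 - 1.672x → x* = 53.5964.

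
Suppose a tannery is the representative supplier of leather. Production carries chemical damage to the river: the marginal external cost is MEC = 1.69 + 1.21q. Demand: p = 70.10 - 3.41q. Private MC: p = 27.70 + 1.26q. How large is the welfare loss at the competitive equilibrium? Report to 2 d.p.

DWL = 13.66

Market equilibrium (private): 27.70 + 1.26q = 70.10 - 3.41q → q_m = 9.0792.
Social marginal cost = private MC + MEC = 29.39 + 2.47q.
Set SMC = demand: 29.39 + 2.47q = 70.10 - 3.41q → q* = 6.9235.
The welfare-loss triangle has base |q_m − q*| and height MEC(q_m) (the vertical gap between SMC and demand is zero at q* and MEC at q_m).
DWL = ½ × 2.1557 × 12.6759 = 13.6627.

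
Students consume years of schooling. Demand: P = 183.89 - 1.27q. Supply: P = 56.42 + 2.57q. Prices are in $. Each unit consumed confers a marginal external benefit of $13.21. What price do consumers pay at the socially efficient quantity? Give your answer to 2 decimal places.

Social marginal benefit = demand + MEB = 197.10 - 1.27q.
Set SMB = MC: 197.10 - 1.27q = 56.42 + 2.57q → q* = 36.6354.
Consumer price on the demand curve at q*: 183.89 − 1.27×36.6354 = 137.3630.

P = $137.36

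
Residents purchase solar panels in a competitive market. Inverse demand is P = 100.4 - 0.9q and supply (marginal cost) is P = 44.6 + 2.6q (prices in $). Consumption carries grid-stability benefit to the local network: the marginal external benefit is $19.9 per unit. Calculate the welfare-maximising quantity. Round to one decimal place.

q* = 21.6

Social marginal benefit = demand + MEB = 120.3 - 0.9q.
Set SMB = MC: 120.3 - 0.9q = 44.6 + 2.6q → q* = 21.6286.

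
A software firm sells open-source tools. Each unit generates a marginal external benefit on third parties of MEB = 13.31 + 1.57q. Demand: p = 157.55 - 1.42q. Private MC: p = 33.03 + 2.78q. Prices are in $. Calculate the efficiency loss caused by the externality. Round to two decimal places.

DWL = $681.15

Market equilibrium (private): 33.03 + 2.78q = 157.55 - 1.42q → q_m = 29.6476.
Social marginal cost = private MC − MEB = 19.72 + 1.21q.
Set SMC = demand: 19.72 + 1.21q = 157.55 - 1.42q → q* = 52.4068.
The loss is the area between SMC and demand from q* to q_m; with linear curves that's a triangle of height MEB(q_m).
DWL = ½ × 22.7592 × 59.8568 = 681.1464.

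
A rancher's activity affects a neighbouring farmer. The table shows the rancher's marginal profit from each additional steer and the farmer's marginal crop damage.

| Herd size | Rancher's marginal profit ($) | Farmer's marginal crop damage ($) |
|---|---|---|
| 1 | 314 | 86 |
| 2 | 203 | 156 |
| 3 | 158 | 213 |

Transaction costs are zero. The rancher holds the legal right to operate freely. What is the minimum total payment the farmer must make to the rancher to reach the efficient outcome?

$158

Left alone the rancher would choose level 3 (marginal profit stays positive).
Efficient level: k* = 2 (marginal profit ≥ marginal crop damage through 2).
The farmer must at least cover the rancher's forgone profit from cutting 3→2: 158 = 158.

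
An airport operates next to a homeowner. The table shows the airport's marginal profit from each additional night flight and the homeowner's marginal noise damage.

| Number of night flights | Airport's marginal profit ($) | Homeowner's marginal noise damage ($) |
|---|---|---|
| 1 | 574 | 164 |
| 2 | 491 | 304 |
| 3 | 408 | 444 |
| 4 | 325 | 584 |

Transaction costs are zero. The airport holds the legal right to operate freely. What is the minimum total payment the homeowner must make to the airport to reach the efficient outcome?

Left alone the airport would choose level 4 (marginal profit stays positive).
Efficient level: k* = 2 (marginal profit ≥ marginal noise damage through 2).
The homeowner must at least cover the airport's forgone profit from cutting 4→2: 408 + 325 = 733.

$733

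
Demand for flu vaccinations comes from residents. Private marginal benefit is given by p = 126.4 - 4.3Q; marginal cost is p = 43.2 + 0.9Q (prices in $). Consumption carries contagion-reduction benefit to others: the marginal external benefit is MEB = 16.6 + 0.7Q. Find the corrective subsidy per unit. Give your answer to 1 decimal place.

subsidy = $32.1 per unit

Social marginal benefit = demand + MEB = 143.0 - 3.6Q.
Set SMB = MC: 143.0 - 3.6Q = 43.2 + 0.9Q → Q* = 22.1778.
The Pigouvian subsidy equals MEB at Q*: 16.6 + 0.7×22.1778 = 32.1245.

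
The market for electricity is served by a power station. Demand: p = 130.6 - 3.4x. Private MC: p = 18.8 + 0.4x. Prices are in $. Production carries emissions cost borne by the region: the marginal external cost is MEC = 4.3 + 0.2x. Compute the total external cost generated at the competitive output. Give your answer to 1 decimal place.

Market equilibrium (private): 18.8 + 0.4x = 130.6 - 3.4x → x_m = 29.4211.
Total external cost = ∫₀^{x_m} (4.3 + 0.2x) dx = 4.3×29.4211 + ½×0.2×29.4211² = 213.0708.

$213.1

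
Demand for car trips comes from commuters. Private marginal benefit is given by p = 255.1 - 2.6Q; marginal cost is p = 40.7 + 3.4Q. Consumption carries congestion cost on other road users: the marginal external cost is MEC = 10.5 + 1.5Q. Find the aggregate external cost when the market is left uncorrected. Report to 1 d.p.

Market equilibrium (private): 40.7 + 3.4Q = 255.1 - 2.6Q → Q_m = 35.7333.
Total external cost = ∫₀^{Q_m} (10.5 + 1.5Q) dQ = 10.5×35.7333 + ½×1.5×35.7333² = 1332.8512.

1332.9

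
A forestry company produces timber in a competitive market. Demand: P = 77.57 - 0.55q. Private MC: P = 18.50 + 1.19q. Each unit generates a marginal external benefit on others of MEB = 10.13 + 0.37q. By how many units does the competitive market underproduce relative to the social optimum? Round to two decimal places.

16.56 units

Market equilibrium (private): 18.50 + 1.19q = 77.57 - 0.55q → q_m = 33.9483.
Social marginal cost = private MC − MEB = 8.37 + 0.82q.
Set SMC = demand: 8.37 + 0.82q = 77.57 - 0.55q → q* = 50.5109.
Gap = |33.9483 − 50.5109| = 16.5626.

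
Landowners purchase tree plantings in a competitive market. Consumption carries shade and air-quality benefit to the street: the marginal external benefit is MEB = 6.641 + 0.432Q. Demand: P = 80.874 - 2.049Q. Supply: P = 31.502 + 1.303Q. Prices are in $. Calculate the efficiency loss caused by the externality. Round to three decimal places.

Market equilibrium (private): 31.502 + 1.303Q = 80.874 - 2.049Q → Q_m = 14.7291.
Social marginal benefit = demand + MEB = 87.515 - 1.617Q.
Set SMB = MC: 87.515 - 1.617Q = 31.502 + 1.303Q → Q* = 19.1825.
The welfare-loss triangle has base |Q_m − Q*| and height MEB(Q_m) (the vertical gap between SMB and MC is zero at Q* and MEB at Q_m).
DWL = ½ × 4.4534 × 13.0040 = 28.9560.

DWL = $28.956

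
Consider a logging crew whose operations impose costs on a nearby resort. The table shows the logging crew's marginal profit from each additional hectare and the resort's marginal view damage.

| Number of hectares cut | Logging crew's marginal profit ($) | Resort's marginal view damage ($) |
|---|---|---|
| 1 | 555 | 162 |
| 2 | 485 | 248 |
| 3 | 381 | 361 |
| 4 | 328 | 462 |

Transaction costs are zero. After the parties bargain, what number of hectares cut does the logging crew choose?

Bargaining reaches the level where marginal profit last exceeds marginal view damage.
That holds through level 3 (381 ≥ 361) but not at 4 (328 < 462).

3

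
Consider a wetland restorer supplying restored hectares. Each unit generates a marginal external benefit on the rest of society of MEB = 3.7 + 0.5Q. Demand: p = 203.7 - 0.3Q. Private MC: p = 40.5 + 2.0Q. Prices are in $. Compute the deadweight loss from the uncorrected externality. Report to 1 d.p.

DWL = $426.4

Market equilibrium (private): 40.5 + 2.0Q = 203.7 - 0.3Q → Q_m = 70.9565.
Social marginal cost = private MC − MEB = 36.8 + 1.5Q.
Set SMC = demand: 36.8 + 1.5Q = 203.7 - 0.3Q → Q* = 92.7222.
Between Q* and Q_m the wedge demand − SMC runs linearly from 0 to MEB(Q_m), so the loss is a triangle.
DWL = ½ × 21.7657 × 39.1783 = 426.3716.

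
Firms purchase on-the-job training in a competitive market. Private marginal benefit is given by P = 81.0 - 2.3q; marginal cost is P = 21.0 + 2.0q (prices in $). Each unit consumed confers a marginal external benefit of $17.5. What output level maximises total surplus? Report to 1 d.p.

Social marginal benefit = demand + MEB = 98.5 - 2.3q.
Set SMB = MC: 98.5 - 2.3q = 21.0 + 2.0q → q* = 18.0233.

q* = 18.0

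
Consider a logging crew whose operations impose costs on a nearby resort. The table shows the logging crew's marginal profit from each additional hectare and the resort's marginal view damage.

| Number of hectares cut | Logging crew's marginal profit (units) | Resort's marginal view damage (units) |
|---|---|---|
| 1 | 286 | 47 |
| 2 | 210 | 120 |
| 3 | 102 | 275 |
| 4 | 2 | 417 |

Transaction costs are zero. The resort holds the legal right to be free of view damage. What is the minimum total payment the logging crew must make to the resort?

Efficient level: marginal profit ≥ marginal view damage through level 2, so k* = 2.
With the resort holding the right, the logging crew must at least compensate total damage at k*: 47 + 120 = 167.

167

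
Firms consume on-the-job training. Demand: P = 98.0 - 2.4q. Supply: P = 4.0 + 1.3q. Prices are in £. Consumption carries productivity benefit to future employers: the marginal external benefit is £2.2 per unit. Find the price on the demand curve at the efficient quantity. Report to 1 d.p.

P = £35.6

Social marginal benefit = demand + MEB = 100.2 - 2.4q.
Set SMB = MC: 100.2 - 2.4q = 4.0 + 1.3q → q* = 26.0000.
Consumer price on the demand curve at q*: 98.0 − 2.4×26.0000 = 35.6000.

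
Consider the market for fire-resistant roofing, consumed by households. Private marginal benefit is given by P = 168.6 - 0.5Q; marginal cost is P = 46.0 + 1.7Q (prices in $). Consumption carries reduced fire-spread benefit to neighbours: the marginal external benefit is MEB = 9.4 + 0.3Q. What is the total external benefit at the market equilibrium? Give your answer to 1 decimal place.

$989.7

Market equilibrium (private): 46.0 + 1.7Q = 168.6 - 0.5Q → Q_m = 55.7273.
Total external benefit = ∫₀^{Q_m} (9.4 + 0.3Q) dQ = 9.4×55.7273 + ½×0.3×55.7273² = 989.6664.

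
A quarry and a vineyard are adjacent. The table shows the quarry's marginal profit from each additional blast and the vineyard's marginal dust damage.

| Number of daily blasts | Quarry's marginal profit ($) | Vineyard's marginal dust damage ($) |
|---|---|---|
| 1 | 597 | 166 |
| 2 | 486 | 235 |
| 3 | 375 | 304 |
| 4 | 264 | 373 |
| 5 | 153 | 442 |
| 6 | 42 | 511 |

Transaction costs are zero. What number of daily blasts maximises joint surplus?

Bargaining reaches the level where marginal profit last exceeds marginal dust damage.
That holds through level 3 (375 ≥ 304) but not at 4 (264 < 373).

3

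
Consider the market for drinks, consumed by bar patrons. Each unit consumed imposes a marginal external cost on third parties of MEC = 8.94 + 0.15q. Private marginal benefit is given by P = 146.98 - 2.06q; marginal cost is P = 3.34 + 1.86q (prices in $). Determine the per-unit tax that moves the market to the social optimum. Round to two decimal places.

tax = $13.90 per unit

Social marginal benefit = demand − MEC = 138.04 - 2.21q.
Set SMB = MC: 138.04 - 2.21q = 3.34 + 1.86q → q* = 33.0958.
The Pigouvian tax equals MEC at q*: 8.94 + 0.15×33.0958 = 13.9044.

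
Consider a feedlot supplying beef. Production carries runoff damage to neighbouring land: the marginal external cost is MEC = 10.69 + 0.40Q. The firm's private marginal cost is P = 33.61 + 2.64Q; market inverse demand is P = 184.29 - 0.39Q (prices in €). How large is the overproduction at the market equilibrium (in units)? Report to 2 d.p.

8.92 units

Market equilibrium (private): 33.61 + 2.64Q = 184.29 - 0.39Q → Q_m = 49.7294.
Social marginal cost = private MC + MEC = 44.30 + 3.04Q.
Set SMC = demand: 44.30 + 3.04Q = 184.29 - 0.39Q → Q* = 40.8134.
Gap = |49.7294 − 40.8134| = 8.9160.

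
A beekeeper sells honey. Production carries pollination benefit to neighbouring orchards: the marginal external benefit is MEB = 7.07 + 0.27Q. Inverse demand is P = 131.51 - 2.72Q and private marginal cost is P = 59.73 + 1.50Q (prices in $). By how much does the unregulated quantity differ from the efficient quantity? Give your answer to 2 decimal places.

2.95 units

Market equilibrium (private): 59.73 + 1.50Q = 131.51 - 2.72Q → Q_m = 17.0095.
Social marginal cost = private MC − MEB = 52.66 + 1.23Q.
Set SMC = demand: 52.66 + 1.23Q = 131.51 - 2.72Q → Q* = 19.9620.
Gap = |17.0095 − 19.9620| = 2.9525.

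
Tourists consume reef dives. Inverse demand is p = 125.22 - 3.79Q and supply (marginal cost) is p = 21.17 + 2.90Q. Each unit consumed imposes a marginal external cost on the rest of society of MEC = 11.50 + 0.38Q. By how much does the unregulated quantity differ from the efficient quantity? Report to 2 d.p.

2.46 units

Market equilibrium (private): 21.17 + 2.90Q = 125.22 - 3.79Q → Q_m = 15.5531.
Social marginal benefit = demand − MEC = 113.72 - 4.17Q.
Set SMB = MC: 113.72 - 4.17Q = 21.17 + 2.90Q → Q* = 13.0905.
Gap = |15.5531 − 13.0905| = 2.4626.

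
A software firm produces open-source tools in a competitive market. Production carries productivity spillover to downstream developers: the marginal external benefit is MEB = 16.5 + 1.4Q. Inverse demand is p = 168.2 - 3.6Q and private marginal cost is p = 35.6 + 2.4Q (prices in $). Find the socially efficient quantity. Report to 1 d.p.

Q* = 32.4

Social marginal cost = private MC − MEB = 19.1 + Q.
Set SMC = demand: 19.1 + Q = 168.2 - 3.6Q → Q* = 32.4130.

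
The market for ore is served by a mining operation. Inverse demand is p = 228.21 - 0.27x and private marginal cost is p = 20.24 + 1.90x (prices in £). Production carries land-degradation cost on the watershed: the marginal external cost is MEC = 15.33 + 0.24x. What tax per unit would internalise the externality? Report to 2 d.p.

Social marginal cost = private MC + MEC = 35.57 + 2.14x.
Set SMC = demand: 35.57 + 2.14x = 228.21 - 0.27x → x* = 79.9336.
The Pigouvian tax equals MEC at x*: 15.33 + 0.24×79.9336 = 34.5141.

tax = £34.51 per unit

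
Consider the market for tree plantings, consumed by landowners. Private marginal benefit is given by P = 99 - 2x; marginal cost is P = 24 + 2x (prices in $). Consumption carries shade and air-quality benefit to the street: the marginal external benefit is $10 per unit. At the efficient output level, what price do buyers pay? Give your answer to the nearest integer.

Social marginal benefit = demand + MEB = 109 - 2x.
Set SMB = MC: 109 - 2x = 24 + 2x → x* = 21.2500.
Consumer price on the demand curve at x*: 99 − 2×21.2500 = 56.5000.

P = $57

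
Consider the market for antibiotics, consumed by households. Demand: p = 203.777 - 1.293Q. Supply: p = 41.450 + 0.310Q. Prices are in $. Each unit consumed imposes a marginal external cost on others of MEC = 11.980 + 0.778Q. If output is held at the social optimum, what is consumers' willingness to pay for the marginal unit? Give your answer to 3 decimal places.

P = $122.131

Social marginal benefit = demand − MEC = 191.797 - 2.071Q.
Set SMB = MC: 191.797 - 2.071Q = 41.450 + 0.310Q → Q* = 63.1445.
Consumer price on the demand curve at Q*: 203.777 − 1.293×63.1445 = 122.1312.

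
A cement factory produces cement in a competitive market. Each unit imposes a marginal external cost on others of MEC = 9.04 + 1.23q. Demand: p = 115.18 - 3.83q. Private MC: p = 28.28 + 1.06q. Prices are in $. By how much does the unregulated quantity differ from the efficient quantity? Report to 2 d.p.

5.05 units

Market equilibrium (private): 28.28 + 1.06q = 115.18 - 3.83q → q_m = 17.7710.
Social marginal cost = private MC + MEC = 37.32 + 2.29q.
Set SMC = demand: 37.32 + 2.29q = 115.18 - 3.83q → q* = 12.7222.
Gap = |17.7710 − 12.7222| = 5.0488.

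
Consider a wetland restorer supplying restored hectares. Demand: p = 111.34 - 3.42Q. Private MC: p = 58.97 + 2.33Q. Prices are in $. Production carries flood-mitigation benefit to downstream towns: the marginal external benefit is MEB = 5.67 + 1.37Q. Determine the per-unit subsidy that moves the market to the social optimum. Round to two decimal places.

Social marginal cost = private MC − MEB = 53.30 + 0.96Q.
Set SMC = demand: 53.30 + 0.96Q = 111.34 - 3.42Q → Q* = 13.2511.
The Pigouvian subsidy equals MEB at Q*: 5.67 + 1.37×13.2511 = 23.8240.

subsidy = $23.82 per unit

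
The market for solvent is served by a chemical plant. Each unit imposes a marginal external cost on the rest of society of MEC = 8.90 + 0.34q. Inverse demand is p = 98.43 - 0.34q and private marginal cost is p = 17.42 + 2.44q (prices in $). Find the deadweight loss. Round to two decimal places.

DWL = $56.69

Market equilibrium (private): 17.42 + 2.44q = 98.43 - 0.34q → q_m = 29.1403.
Social marginal cost = private MC + MEC = 26.32 + 2.78q.
Set SMC = demand: 26.32 + 2.78q = 98.43 - 0.34q → q* = 23.1122.
Between q* and q_m the wedge SMC − demand runs linearly from 0 to MEC(q_m), so the loss is a triangle.
DWL = ½ × 6.0281 × 18.8077 = 56.6873.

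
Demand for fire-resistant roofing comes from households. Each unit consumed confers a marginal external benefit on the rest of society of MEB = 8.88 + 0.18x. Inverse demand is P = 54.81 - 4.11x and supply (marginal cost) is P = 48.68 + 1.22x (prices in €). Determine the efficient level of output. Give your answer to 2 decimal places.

x* = 2.91

Social marginal benefit = demand + MEB = 63.69 - 3.93x.
Set SMB = MC: 63.69 - 3.93x = 48.68 + 1.22x → x* = 2.9146.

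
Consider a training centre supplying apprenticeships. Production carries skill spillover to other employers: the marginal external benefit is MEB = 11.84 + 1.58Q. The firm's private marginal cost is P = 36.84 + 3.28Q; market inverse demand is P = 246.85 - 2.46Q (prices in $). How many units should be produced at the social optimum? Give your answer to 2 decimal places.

Social marginal cost = private MC − MEB = 25.00 + 1.70Q.
Set SMC = demand: 25.00 + 1.70Q = 246.85 - 2.46Q → Q* = 53.3293.

Q* = 53.33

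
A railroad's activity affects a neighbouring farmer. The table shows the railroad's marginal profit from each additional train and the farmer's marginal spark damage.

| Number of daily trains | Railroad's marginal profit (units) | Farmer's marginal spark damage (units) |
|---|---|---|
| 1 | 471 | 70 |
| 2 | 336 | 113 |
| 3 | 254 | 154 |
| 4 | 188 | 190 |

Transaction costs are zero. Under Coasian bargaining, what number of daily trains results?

Bargaining reaches the level where marginal profit last exceeds marginal spark damage.
That holds through level 3 (254 ≥ 154) but not at 4 (188 < 190).

3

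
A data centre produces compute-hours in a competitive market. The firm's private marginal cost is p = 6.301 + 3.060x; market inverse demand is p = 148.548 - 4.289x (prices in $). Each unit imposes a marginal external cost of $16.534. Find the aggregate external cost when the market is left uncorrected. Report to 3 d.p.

Market equilibrium (private): 6.301 + 3.060x = 148.548 - 4.289x → x_m = 19.3560.
Total external cost = MEC × x_m = 16.534 × 19.3560 = 320.0321.

$320.032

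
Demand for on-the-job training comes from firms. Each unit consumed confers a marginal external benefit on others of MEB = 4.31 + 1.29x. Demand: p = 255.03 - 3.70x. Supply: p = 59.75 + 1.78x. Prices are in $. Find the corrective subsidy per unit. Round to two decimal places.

subsidy = $65.76 per unit

Social marginal benefit = demand + MEB = 259.34 - 2.41x.
Set SMB = MC: 259.34 - 2.41x = 59.75 + 1.78x → x* = 47.6348.
The Pigouvian subsidy equals MEB at x*: 4.31 + 1.29×47.6348 = 65.7589.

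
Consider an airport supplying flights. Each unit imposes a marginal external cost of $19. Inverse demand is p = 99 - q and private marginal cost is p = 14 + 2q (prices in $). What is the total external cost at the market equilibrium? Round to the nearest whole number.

$538

Market equilibrium (private): 14 + 2q = 99 - q → q_m = 28.3333.
Total external cost = MEC × q_m = 19 × 28.3333 = 538.3327.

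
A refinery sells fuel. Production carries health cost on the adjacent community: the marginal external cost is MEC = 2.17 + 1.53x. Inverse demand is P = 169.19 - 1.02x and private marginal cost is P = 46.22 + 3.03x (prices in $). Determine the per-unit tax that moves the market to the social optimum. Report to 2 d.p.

Social marginal cost = private MC + MEC = 48.39 + 4.56x.
Set SMC = demand: 48.39 + 4.56x = 169.19 - 1.02x → x* = 21.6487.
The Pigouvian tax equals MEC at x*: 2.17 + 1.53×21.6487 = 35.2925.

tax = $35.29 per unit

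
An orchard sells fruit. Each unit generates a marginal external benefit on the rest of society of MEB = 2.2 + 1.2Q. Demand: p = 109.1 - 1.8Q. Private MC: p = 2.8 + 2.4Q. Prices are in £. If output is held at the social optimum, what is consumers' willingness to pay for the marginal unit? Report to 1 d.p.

P = £44.0

Social marginal cost = private MC − MEB = 0.6 + 1.2Q.
Set SMC = demand: 0.6 + 1.2Q = 109.1 - 1.8Q → Q* = 36.1667.
Consumer price on the demand curve at Q*: 109.1 − 1.8×36.1667 = 43.9999.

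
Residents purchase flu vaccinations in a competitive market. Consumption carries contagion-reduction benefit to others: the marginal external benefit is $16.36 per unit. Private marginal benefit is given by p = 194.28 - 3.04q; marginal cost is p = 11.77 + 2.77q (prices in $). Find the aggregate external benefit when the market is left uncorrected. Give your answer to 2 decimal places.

$513.92

Market equilibrium (private): 11.77 + 2.77q = 194.28 - 3.04q → q_m = 31.4131.
Total external benefit = MEB × q_m = 16.36 × 31.4131 = 513.9183.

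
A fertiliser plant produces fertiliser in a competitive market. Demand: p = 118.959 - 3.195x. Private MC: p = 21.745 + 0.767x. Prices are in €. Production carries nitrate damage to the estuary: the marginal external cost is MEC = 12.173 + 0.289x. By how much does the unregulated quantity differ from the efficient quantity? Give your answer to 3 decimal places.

Market equilibrium (private): 21.745 + 0.767x = 118.959 - 3.195x → x_m = 24.5366.
Social marginal cost = private MC + MEC = 33.918 + 1.056x.
Set SMC = demand: 33.918 + 1.056x = 118.959 - 3.195x → x* = 20.0049.
Gap = |24.5366 − 20.0049| = 4.5317.

4.532 units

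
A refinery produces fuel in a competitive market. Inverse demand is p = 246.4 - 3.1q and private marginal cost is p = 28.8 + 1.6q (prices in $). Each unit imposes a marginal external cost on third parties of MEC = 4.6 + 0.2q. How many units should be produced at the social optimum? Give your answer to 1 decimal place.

q* = 43.5

Social marginal cost = private MC + MEC = 33.4 + 1.8q.
Set SMC = demand: 33.4 + 1.8q = 246.4 - 3.1q → q* = 43.4694.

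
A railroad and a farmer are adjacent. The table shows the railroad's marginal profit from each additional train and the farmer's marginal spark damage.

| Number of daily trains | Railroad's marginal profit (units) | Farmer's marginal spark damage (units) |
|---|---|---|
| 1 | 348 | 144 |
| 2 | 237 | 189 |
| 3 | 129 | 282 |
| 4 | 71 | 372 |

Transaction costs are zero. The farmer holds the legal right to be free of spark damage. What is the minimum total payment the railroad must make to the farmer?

Efficient level: marginal profit ≥ marginal spark damage through level 2, so k* = 2.
With the farmer holding the right, the railroad must at least compensate total damage at k*: 144 + 189 = 333.

333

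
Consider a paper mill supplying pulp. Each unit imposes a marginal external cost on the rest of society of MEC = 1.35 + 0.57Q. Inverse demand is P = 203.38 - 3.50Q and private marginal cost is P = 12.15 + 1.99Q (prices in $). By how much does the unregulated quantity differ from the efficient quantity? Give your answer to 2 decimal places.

Market equilibrium (private): 12.15 + 1.99Q = 203.38 - 3.50Q → Q_m = 34.8324.
Social marginal cost = private MC + MEC = 13.50 + 2.56Q.
Set SMC = demand: 13.50 + 2.56Q = 203.38 - 3.50Q → Q* = 31.3333.
Gap = |34.8324 − 31.3333| = 3.4991.

3.50 units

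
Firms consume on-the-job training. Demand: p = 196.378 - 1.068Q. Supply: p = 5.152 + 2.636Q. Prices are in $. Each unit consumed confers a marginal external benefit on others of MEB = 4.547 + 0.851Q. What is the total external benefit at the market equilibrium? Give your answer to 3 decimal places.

Market equilibrium (private): 5.152 + 2.636Q = 196.378 - 1.068Q → Q_m = 51.6269.
Total external benefit = ∫₀^{Q_m} (4.547 + 0.851Q) dQ = 4.547×51.6269 + ½×0.851×51.6269² = 1368.8483.

$1368.848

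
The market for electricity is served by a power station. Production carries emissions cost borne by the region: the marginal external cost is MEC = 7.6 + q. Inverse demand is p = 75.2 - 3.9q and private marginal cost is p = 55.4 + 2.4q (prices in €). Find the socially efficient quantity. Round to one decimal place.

q* = 1.7

Social marginal cost = private MC + MEC = 63.0 + 3.4q.
Set SMC = demand: 63.0 + 3.4q = 75.2 - 3.9q → q* = 1.6712.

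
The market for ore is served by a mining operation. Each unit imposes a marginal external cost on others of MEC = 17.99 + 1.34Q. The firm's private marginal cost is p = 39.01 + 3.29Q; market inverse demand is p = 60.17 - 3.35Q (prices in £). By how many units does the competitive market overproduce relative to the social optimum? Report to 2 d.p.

Market equilibrium (private): 39.01 + 3.29Q = 60.17 - 3.35Q → Q_m = 3.1867.
Social marginal cost = private MC + MEC = 57.00 + 4.63Q.
Set SMC = demand: 57.00 + 4.63Q = 60.17 - 3.35Q → Q* = 0.3972.
Gap = |3.1867 − 0.3972| = 2.7895.

2.79 units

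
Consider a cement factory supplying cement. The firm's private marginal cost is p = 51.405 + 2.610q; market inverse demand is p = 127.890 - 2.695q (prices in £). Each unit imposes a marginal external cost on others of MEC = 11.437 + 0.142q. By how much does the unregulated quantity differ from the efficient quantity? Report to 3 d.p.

2.476 units

Market equilibrium (private): 51.405 + 2.610q = 127.890 - 2.695q → q_m = 14.4175.
Social marginal cost = private MC + MEC = 62.842 + 2.752q.
Set SMC = demand: 62.842 + 2.752q = 127.890 - 2.695q → q* = 11.9420.
Gap = |14.4175 − 11.9420| = 2.4755.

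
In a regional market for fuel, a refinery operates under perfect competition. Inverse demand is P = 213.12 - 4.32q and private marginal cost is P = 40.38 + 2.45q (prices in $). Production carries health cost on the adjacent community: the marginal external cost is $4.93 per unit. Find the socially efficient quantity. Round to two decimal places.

q* = 24.79

Social marginal cost = private MC + MEC = 45.31 + 2.45q.
Set SMC = demand: 45.31 + 2.45q = 213.12 - 4.32q → q* = 24.7873.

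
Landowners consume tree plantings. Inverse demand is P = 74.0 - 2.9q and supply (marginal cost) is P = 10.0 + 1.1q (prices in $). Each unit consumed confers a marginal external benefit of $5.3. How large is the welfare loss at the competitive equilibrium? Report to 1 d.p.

DWL = $3.5

Market equilibrium (private): 10.0 + 1.1q = 74.0 - 2.9q → q_m = 16.0000.
Social marginal benefit = demand + MEB = 79.3 - 2.9q.
Set SMB = MC: 79.3 - 2.9q = 10.0 + 1.1q → q* = 17.3250.
Between q* and q_m the wedge SMB − MC runs linearly from 0 to MEB(q_m), so the loss is a triangle.
DWL = ½ × 1.3250 × 5.3000 = 3.5113.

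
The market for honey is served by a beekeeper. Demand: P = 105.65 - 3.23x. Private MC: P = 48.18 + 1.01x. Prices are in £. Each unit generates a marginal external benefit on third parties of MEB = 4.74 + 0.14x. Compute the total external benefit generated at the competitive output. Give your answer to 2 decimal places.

Market equilibrium (private): 48.18 + 1.01x = 105.65 - 3.23x → x_m = 13.5542.
Total external benefit = ∫₀^{x_m} (4.74 + 0.14x) dx = 4.74×13.5542 + ½×0.14×13.5542² = 77.1071.

£77.11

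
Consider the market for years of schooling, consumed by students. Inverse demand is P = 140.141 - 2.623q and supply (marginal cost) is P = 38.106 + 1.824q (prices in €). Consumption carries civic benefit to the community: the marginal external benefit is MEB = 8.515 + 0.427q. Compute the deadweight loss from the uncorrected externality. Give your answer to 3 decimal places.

DWL = €41.709

Market equilibrium (private): 38.106 + 1.824q = 140.141 - 2.623q → q_m = 22.9447.
Social marginal benefit = demand + MEB = 148.656 - 2.196q.
Set SMB = MC: 148.656 - 2.196q = 38.106 + 1.824q → q* = 27.5000.
Height of the DWL triangle at q_m is SMB(q_m) − MC(q_m) = MEB(q_m) = 18.3124.
DWL = ½ × 4.5553 × 18.3124 = 41.7092.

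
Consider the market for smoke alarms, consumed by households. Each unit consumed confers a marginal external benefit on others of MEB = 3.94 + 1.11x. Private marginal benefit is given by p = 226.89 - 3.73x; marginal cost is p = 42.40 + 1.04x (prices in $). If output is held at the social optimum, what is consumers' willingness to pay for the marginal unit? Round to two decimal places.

P = $34.86

Social marginal benefit = demand + MEB = 230.83 - 2.62x.
Set SMB = MC: 230.83 - 2.62x = 42.40 + 1.04x → x* = 51.4836.
Consumer price on the demand curve at x*: 226.89 − 3.73×51.4836 = 34.8562.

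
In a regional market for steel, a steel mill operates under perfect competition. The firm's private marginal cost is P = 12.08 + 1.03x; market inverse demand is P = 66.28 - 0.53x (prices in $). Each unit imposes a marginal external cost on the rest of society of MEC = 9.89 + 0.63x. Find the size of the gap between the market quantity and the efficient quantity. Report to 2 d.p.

Market equilibrium (private): 12.08 + 1.03x = 66.28 - 0.53x → x_m = 34.7436.
Social marginal cost = private MC + MEC = 21.97 + 1.66x.
Set SMC = demand: 21.97 + 1.66x = 66.28 - 0.53x → x* = 20.2329.
Gap = |34.7436 − 20.2329| = 14.5107.

14.51 units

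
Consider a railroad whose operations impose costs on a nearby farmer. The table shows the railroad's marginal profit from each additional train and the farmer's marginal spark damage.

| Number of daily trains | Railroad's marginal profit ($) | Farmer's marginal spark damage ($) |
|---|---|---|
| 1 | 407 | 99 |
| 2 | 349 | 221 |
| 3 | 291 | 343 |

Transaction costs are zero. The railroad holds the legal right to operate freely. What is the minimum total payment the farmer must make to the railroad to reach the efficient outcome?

Left alone the railroad would choose level 3 (marginal profit stays positive).
Efficient level: k* = 2 (marginal profit ≥ marginal spark damage through 2).
The farmer must at least cover the railroad's forgone profit from cutting 3→2: 291 = 291.

$291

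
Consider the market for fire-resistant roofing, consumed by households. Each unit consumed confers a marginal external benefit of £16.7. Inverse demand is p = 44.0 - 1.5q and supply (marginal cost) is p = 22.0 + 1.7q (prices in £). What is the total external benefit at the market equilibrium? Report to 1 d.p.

Market equilibrium (private): 22.0 + 1.7q = 44.0 - 1.5q → q_m = 6.8750.
Total external benefit = MEB × q_m = 16.7 × 6.8750 = 114.8125.

£114.8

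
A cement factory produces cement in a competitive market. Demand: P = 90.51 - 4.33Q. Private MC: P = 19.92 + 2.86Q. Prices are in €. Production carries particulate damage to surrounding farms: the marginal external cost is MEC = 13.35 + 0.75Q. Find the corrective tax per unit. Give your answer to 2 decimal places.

Social marginal cost = private MC + MEC = 33.27 + 3.61Q.
Set SMC = demand: 33.27 + 3.61Q = 90.51 - 4.33Q → Q* = 7.2091.
The Pigouvian tax equals MEC at Q*: 13.35 + 0.75×7.2091 = 18.7568.

tax = €18.76 per unit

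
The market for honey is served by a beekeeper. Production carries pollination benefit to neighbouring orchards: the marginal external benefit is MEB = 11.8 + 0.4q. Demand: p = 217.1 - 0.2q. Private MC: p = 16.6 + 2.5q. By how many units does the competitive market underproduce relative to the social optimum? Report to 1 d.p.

18.0 units

Market equilibrium (private): 16.6 + 2.5q = 217.1 - 0.2q → q_m = 74.2593.
Social marginal cost = private MC − MEB = 4.8 + 2.1q.
Set SMC = demand: 4.8 + 2.1q = 217.1 - 0.2q → q* = 92.3043.
Gap = |74.2593 − 92.3043| = 18.0450.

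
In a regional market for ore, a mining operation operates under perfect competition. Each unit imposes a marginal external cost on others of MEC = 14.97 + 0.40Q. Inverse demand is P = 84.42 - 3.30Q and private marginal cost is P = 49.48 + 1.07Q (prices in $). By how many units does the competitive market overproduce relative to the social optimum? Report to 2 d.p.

Market equilibrium (private): 49.48 + 1.07Q = 84.42 - 3.30Q → Q_m = 7.9954.
Social marginal cost = private MC + MEC = 64.45 + 1.47Q.
Set SMC = demand: 64.45 + 1.47Q = 84.42 - 3.30Q → Q* = 4.1866.
Gap = |7.9954 − 4.1866| = 3.8088.

3.81 units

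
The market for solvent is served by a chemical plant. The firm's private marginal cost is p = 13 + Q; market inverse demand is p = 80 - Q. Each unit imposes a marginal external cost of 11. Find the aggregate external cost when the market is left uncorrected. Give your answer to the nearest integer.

Market equilibrium (private): 13 + Q = 80 - Q → Q_m = 33.5000.
Total external cost = MEC × Q_m = 11 × 33.5000 = 368.5000.

369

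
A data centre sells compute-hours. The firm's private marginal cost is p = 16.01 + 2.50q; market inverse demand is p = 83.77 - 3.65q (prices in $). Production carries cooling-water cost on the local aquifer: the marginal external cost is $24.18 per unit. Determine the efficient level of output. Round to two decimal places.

q* = 7.09

Social marginal cost = private MC + MEC = 40.19 + 2.50q.
Set SMC = demand: 40.19 + 2.50q = 83.77 - 3.65q → q* = 7.0862.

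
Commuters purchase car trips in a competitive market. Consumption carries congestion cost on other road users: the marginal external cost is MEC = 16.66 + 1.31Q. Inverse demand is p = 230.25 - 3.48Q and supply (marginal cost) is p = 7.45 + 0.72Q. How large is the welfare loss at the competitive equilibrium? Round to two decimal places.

DWL = 673.52

Market equilibrium (private): 7.45 + 0.72Q = 230.25 - 3.48Q → Q_m = 53.0476.
Social marginal benefit = demand − MEC = 213.59 - 4.79Q.
Set SMB = MC: 213.59 - 4.79Q = 7.45 + 0.72Q → Q* = 37.4120.
Between Q* and Q_m the wedge MC − SMB runs linearly from 0 to MEC(Q_m), so the loss is a triangle.
DWL = ½ × 15.6356 × 86.1524 = 673.5222.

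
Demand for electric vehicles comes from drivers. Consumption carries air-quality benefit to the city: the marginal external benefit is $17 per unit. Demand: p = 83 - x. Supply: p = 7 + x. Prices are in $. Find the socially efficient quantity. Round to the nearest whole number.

Social marginal benefit = demand + MEB = 100 - x.
Set SMB = MC: 100 - x = 7 + x → x* = 46.5000.

x* = 47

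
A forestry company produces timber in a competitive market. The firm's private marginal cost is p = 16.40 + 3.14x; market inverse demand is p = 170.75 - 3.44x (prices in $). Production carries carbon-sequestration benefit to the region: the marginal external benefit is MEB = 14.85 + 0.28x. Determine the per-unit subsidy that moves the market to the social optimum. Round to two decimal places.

Social marginal cost = private MC − MEB = 1.55 + 2.86x.
Set SMC = demand: 1.55 + 2.86x = 170.75 - 3.44x → x* = 26.8571.
The Pigouvian subsidy equals MEB at x*: 14.85 + 0.28×26.8571 = 22.3700.

subsidy = $22.37 per unit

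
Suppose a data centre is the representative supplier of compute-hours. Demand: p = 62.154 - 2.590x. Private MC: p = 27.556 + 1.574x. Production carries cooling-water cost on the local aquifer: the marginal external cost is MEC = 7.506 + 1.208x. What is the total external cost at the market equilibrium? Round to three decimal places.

104.064

Market equilibrium (private): 27.556 + 1.574x = 62.154 - 2.590x → x_m = 8.3088.
Total external cost = ∫₀^{x_m} (7.506 + 1.208x) dx = 7.506×8.3088 + ½×1.208×8.3088² = 104.0637.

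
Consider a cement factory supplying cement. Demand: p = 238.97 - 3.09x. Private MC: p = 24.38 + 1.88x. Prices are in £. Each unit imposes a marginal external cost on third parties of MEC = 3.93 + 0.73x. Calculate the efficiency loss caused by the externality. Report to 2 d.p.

Market equilibrium (private): 24.38 + 1.88x = 238.97 - 3.09x → x_m = 43.1771.
Social marginal cost = private MC + MEC = 28.31 + 2.61x.
Set SMC = demand: 28.31 + 2.61x = 238.97 - 3.09x → x* = 36.9579.
Height of the DWL triangle at x_m is SMC(x_m) − demand(x_m) = MEC(x_m) = 35.4493.
DWL = ½ × 6.2192 × 35.4493 = 110.2331.

DWL = £110.23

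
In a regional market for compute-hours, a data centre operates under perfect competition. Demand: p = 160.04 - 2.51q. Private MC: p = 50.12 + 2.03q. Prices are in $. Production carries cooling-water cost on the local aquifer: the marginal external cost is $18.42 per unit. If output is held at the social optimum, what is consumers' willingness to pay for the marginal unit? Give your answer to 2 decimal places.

Social marginal cost = private MC + MEC = 68.54 + 2.03q.
Set SMC = demand: 68.54 + 2.03q = 160.04 - 2.51q → q* = 20.1542.
Consumer price on the demand curve at q*: 160.04 − 2.51×20.1542 = 109.4530.

P = $109.45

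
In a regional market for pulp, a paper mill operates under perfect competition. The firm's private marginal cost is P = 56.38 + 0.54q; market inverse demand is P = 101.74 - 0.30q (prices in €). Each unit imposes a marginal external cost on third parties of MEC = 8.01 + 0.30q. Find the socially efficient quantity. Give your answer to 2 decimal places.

Social marginal cost = private MC + MEC = 64.39 + 0.84q.
Set SMC = demand: 64.39 + 0.84q = 101.74 - 0.30q → q* = 32.7632.

q* = 32.76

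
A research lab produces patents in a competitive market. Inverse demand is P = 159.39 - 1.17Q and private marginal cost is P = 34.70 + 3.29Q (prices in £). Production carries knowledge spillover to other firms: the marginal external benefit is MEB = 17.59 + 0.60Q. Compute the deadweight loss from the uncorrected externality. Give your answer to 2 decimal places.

Market equilibrium (private): 34.70 + 3.29Q = 159.39 - 1.17Q → Q_m = 27.9574.
Social marginal cost = private MC − MEB = 17.11 + 2.69Q.
Set SMC = demand: 17.11 + 2.69Q = 159.39 - 1.17Q → Q* = 36.8601.
The welfare-loss triangle has base |Q_m − Q*| and height MEB(Q_m) (the vertical gap between SMC and demand is zero at Q* and MEB at Q_m).
DWL = ½ × 8.9027 × 34.3644 = 152.9680.

DWL = £152.97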